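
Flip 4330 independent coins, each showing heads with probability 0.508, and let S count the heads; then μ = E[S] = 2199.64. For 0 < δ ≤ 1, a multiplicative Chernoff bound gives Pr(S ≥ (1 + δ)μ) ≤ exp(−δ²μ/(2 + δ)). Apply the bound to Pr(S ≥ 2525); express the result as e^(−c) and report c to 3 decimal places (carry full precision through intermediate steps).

Write 2525 = (1 + δ)μ, so δ = 2525/2199.64 − 1 = 0.1479151…
Then the exponent is δ²μ/(2 + δ) = (2525 − μ)² / (μ·(2 + δ)) = 22.405756.

22.406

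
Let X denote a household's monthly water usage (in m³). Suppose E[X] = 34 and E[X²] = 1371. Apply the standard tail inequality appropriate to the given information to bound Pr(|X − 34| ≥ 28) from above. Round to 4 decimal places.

The first two moments determine the variance, so Chebyshev's inequality is the sharpest standard bound available.
Var(X) = E[X²] − (E[X])² = 1371 − 1156 = 215.
Chebyshev's inequality: Pr(|X − μ| ≥ t) ≤ Var(X)/t² = 215/784 = 0.2742.

0.2742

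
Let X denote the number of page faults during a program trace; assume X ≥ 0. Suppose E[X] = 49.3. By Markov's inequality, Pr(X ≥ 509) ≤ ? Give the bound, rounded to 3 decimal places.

Markov's inequality: for a non-negative random variable, Pr(X ≥ a) ≤ E[X]/a.
Here E[X] = 49.3 and a = 509, so the bound is 49.3/509 = 0.0969.

0.097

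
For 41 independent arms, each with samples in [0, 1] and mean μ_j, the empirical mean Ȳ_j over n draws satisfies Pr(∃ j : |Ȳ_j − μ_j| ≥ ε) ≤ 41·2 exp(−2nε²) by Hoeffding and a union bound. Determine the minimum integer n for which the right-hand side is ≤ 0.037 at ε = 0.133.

Need 2·41·exp(−2nε²) ≤ 0.037, i.e. exp(−2nε²) ≤ 0.037/82.
So 2nε² ≥ ln(82/0.037) = 7.703557.
Hence n ≥ 7.703557/(2·0.133²) = 217.750.
The smallest integer n is 218.

218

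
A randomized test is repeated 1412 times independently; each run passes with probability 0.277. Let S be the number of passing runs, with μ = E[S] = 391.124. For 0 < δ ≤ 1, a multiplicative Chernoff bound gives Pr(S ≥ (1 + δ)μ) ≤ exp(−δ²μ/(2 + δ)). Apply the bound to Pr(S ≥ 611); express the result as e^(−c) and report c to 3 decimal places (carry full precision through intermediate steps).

48.243

Write 611 = (1 + δ)μ, so δ = 611/391.124 − 1 = 0.5621644…
Then the exponent is δ²μ/(2 + δ) = (611 − μ)² / (μ·(2 + δ)) = 48.242987.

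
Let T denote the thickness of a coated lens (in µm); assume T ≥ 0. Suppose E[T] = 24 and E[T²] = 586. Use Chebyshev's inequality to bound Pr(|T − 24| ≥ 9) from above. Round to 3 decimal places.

Var(T) = E[T²] − (E[T])² = 586 − 576 = 10.
Chebyshev's inequality: Pr(|T − μ| ≥ t) ≤ Var(T)/t² = 10/81 = 0.1235.

0.123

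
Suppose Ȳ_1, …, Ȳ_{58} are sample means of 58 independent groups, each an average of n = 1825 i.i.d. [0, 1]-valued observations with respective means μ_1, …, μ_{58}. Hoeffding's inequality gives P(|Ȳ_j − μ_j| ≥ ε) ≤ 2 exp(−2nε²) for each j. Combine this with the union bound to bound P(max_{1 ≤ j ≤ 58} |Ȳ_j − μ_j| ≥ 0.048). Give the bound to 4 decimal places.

Per-experiment Hoeffding bound: 2·exp(−2·1825·0.048²) = 2·exp(−8.40960) = 0.00044544.
Union bound over 58 events: 58·0.00044544 = 0.02584.

0.0258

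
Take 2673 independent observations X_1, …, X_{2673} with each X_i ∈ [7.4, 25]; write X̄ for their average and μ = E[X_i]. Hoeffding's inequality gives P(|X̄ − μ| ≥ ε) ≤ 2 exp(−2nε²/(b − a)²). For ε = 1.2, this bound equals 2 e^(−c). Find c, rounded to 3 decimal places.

24.852

c = 2nε²/(b − a)² = 2·2673·1.2² / 17.6² = 24.8523.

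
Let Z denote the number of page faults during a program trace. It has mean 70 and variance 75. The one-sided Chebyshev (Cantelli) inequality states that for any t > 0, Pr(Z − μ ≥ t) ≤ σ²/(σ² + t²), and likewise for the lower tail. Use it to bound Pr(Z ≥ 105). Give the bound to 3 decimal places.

0.058

Here σ² = 75 and t = 35, so σ² + t² = 1300.
Cantelli's bound: 75/1300 = 0.0577.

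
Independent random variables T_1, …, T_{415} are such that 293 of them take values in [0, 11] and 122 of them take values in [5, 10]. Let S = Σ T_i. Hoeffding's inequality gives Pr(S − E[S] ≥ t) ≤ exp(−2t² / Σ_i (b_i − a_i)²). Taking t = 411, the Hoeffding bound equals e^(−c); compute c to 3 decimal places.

Σ(b_i − a_i)² = 293·11² + 122·5² = 38503.
c = 2t² / 38503 = 2·411² / 38503 = 8.7744.

8.774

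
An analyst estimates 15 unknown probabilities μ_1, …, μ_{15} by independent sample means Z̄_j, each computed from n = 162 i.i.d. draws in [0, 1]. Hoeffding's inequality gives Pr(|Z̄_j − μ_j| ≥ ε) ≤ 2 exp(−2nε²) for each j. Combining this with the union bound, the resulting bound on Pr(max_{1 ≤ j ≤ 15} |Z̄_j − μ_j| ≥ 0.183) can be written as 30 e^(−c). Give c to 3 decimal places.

Union bound over the 15 events: Pr(max_{1 ≤ j ≤ 15} |Z̄_j − μ_j| ≥ 0.183) ≤ 15·2·exp(−2nε²) = 30 exp(−2·162·0.183²).
So c = 2·162·0.183² = 10.8504.

10.850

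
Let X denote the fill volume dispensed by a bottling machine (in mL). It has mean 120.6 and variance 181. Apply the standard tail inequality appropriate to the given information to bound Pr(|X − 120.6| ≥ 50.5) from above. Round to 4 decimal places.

0.0710

Mean and variance are known, so Chebyshev's inequality applies.
Chebyshev: Pr(|X − μ| ≥ t) ≤ Var(X)/t².
Bound = 181 / 2550.25 = 0.0710.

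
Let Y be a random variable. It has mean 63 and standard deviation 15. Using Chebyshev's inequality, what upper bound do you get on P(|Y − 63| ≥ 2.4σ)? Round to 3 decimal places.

0.174

Chebyshev: P(|Y − μ| ≥ t) ≤ Var(Y)/t².
Var(Y) = σ² = 15² = 225.
t = 2.4·15 = 36.
Bound = 225 / 1296 = 0.1736.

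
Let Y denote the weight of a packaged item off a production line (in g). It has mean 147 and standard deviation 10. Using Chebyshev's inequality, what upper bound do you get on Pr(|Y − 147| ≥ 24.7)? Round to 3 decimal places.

Chebyshev: Pr(|Y − μ| ≥ t) ≤ Var(Y)/t².
Var(Y) = σ² = 10² = 100.
Bound = 100 / 610.09 = 0.1639.

0.164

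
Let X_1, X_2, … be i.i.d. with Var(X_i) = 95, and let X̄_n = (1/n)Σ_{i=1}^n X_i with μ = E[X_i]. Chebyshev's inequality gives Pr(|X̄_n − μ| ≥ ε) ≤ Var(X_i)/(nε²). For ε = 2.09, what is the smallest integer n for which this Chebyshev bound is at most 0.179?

122

Require 95/(n·2.09²) ≤ 0.179, i.e. n ≥ 95/(0.179·2.09²) = 121.500.
The smallest integer n is 122.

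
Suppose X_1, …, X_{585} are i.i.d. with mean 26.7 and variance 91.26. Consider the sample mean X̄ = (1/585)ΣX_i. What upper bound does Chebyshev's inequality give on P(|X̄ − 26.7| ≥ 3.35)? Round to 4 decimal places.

Var(X̄) = Var(X_i)/n = 91.26/585 = 0.156.
Chebyshev: P(|X̄ − 26.7| ≥ 3.35) ≤ Var(X̄)/(3.35)² = 91.26/(585·3.35²) = 0.0139.

0.0139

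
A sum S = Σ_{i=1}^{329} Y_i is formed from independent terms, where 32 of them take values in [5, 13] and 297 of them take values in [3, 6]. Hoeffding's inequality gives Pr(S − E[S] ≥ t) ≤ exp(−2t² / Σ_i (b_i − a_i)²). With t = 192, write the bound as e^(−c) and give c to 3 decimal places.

15.617

Σ(b_i − a_i)² = 32·8² + 297·3² = 4721.
c = 2t² / 4721 = 2·192² / 4721 = 15.6170.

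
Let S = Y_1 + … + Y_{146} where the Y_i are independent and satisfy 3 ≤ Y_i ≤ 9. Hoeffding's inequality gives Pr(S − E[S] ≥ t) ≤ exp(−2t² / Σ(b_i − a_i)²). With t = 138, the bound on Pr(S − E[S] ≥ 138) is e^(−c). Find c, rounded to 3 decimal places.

Σ(b_i − a_i)² = 146·(6)² = 5256.
c = 2t²/5256 = 2·138²/5256 = 7.2466.

7.247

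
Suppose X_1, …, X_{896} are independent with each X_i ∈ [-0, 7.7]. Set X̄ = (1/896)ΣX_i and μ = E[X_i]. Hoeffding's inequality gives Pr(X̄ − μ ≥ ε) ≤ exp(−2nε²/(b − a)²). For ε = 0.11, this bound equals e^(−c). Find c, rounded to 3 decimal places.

c = 2nε²/(b − a)² = 2·896·0.11² / 7.7² = 0.3657.

0.366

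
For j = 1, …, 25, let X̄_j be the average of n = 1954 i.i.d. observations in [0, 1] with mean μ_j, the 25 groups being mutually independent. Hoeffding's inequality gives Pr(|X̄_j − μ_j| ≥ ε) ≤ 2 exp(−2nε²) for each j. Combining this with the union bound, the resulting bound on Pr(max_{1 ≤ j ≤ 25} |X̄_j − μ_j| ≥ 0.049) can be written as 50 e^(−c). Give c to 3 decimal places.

9.383

Union bound over the 25 events: Pr(max_{1 ≤ j ≤ 25} |X̄_j − μ_j| ≥ 0.049) ≤ 25·2·exp(−2nε²) = 50 exp(−2·1954·0.049²).
So c = 2·1954·0.049² = 9.3831.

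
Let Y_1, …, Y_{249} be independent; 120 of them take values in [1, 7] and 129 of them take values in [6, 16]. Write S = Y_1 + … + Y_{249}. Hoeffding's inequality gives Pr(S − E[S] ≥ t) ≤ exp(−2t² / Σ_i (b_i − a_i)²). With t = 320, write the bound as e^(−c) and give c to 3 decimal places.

11.893

Σ(b_i − a_i)² = 120·6² + 129·10² = 17220.
c = 2t² / 17220 = 2·320² / 17220 = 11.8931.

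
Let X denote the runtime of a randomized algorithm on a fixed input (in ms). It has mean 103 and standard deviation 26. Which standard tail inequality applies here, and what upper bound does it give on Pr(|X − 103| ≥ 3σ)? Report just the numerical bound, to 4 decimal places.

0.1111

Mean and variance are known, so Chebyshev's inequality applies.
Chebyshev: Pr(|X − μ| ≥ t) ≤ Var(X)/t².
Var(X) = σ² = 26² = 676.
t = 3·26 = 78.
Bound = 676 / 6084 = 0.1111.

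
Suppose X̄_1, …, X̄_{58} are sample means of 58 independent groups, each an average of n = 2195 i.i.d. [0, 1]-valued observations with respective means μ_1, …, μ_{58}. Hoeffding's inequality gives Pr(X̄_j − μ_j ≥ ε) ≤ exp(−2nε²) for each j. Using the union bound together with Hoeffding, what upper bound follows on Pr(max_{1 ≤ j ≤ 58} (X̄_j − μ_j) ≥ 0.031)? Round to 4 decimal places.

0.8536

Per-experiment Hoeffding bound: exp(−2·2195·0.031²) = exp(−4.21879) = 0.014716.
Union bound over 58 events: 58·0.014716 = 0.85355.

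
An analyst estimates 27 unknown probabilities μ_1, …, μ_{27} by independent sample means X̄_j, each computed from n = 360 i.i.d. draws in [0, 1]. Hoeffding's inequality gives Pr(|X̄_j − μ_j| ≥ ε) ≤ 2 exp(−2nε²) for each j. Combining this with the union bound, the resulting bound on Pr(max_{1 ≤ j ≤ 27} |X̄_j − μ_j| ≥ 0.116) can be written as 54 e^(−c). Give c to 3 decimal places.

Union bound over the 27 events: Pr(max_{1 ≤ j ≤ 27} |X̄_j − μ_j| ≥ 0.116) ≤ 27·2·exp(−2nε²) = 54 exp(−2·360·0.116²).
So c = 2·360·0.116² = 9.6883.

9.688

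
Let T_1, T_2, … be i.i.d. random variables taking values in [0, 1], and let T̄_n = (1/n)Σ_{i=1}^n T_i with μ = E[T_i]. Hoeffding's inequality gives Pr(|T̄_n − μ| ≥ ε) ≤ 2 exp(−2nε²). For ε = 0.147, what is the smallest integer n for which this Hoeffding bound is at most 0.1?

70

Require 2·exp(−2nε²) ≤ 0.1, i.e. 2nε² ≥ ln(2/0.1) = 2.995732.
So n ≥ 2.995732 / (2·0.147²) = 69.317.
The smallest integer n is 70.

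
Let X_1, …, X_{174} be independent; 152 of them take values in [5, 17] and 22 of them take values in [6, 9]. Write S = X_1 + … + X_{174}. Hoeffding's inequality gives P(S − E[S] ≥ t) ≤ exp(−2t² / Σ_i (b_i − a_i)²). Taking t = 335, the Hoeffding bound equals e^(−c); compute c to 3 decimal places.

Σ(b_i − a_i)² = 152·12² + 22·3² = 22086.
c = 2t² / 22086 = 2·335² / 22086 = 10.1625.

10.163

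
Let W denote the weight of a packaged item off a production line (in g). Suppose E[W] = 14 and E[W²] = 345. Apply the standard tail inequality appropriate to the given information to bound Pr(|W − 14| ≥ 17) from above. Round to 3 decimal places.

0.516

The first two moments determine the variance, so Chebyshev's inequality is the sharpest standard bound available.
Var(W) = E[W²] − (E[W])² = 345 − 196 = 149.
Chebyshev's inequality: Pr(|W − μ| ≥ t) ≤ Var(W)/t² = 149/289 = 0.5156.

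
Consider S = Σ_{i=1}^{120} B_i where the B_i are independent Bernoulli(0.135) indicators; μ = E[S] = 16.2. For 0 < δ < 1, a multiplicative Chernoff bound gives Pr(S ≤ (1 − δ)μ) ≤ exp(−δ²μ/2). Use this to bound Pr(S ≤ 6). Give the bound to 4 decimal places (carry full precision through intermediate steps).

Write 6 = (1 − δ)μ, so δ = 1 − 6/16.2 = 0.6296296…
Then the exponent is δ²μ/2 = (μ − 6)²/(2μ) = 3.211111.
Bound = exp(−3.211111) = 0.04031.

0.0403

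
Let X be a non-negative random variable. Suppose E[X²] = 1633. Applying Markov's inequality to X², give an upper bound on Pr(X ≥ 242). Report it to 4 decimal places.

0.0279

Since X ≥ 0, the event {X ≥ 242} is the same as {X² ≥ 58564}.
Markov's inequality applied to X² gives Pr(X² ≥ 58564) ≤ E[X²]/58564 = 1633/58564 = 0.0279.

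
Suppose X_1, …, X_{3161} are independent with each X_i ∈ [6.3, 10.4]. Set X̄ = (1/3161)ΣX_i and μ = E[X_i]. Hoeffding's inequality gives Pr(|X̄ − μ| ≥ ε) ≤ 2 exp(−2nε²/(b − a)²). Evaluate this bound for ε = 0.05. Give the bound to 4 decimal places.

Exponent: 2nε²/(b − a)² = 2·3161·0.05² / 4.1² = 0.94021.
Bound = 2·exp(−0.94021) = 0.78109.

0.7811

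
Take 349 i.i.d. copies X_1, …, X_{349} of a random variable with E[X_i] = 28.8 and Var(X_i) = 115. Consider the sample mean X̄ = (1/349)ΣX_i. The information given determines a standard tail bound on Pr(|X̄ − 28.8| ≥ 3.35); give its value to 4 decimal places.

0.0294

With mean and variance of each term known, Chebyshev's inequality bounds the deviation of the sum (or sample mean).
Var(X̄) = Var(X_i)/n = 115/349 = 0.32951.
Chebyshev: Pr(|X̄ − 28.8| ≥ 3.35) ≤ Var(X̄)/(3.35)² = 115/(349·3.35²) = 0.0294.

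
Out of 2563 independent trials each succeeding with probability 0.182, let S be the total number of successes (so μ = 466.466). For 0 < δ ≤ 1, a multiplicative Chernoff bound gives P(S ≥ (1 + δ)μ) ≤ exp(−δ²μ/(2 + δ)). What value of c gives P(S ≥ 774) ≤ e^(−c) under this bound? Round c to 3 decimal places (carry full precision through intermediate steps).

Write 774 = (1 + δ)μ, so δ = 774/466.466 − 1 = 0.6592849…
Then the exponent is δ²μ/(2 + δ) = (774 − μ)² / (μ·(2 + δ)) = 76.243251.

76.243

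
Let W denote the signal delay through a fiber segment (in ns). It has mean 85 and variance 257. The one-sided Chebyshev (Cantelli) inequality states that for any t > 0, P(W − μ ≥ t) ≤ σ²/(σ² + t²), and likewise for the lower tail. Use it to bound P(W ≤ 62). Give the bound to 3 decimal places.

Here σ² = 257 and t = 23, so σ² + t² = 786.
Cantelli's bound: 257/786 = 0.3270.

0.327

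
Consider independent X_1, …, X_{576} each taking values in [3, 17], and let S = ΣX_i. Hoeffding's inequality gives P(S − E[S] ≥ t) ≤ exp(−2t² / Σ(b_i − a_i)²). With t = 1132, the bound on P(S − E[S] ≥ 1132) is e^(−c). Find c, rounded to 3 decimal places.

Σ(b_i − a_i)² = 576·(14)² = 112896.
c = 2t²/112896 = 2·1132²/112896 = 22.7010.

22.701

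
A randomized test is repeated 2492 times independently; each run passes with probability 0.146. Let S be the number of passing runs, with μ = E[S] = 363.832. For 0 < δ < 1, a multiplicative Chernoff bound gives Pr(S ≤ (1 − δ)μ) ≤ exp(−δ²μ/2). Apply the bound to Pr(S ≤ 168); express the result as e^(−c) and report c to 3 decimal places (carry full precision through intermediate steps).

Write 168 = (1 − δ)μ, so δ = 1 − 168/363.832 = 0.5382484…
Then the exponent is δ²μ/2 = (μ − 168)²/(2μ) = 52.703133.

52.703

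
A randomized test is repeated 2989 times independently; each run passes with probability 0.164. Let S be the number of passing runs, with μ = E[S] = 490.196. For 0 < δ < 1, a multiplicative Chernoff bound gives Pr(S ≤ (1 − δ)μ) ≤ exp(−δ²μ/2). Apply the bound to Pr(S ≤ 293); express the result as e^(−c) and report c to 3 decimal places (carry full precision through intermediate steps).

39.664

Write 293 = (1 − δ)μ, so δ = 1 − 293/490.196 = 0.4022799…
Then the exponent is δ²μ/2 = (μ − 293)²/(2μ) = 39.663994.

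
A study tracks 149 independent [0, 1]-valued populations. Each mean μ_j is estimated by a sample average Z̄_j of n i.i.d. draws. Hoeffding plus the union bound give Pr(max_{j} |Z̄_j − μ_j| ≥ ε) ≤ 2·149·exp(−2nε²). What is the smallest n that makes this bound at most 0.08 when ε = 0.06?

1143

Need 2·149·exp(−2nε²) ≤ 0.08, i.e. exp(−2nε²) ≤ 0.08/298.
So 2nε² ≥ ln(298/0.08) = 8.222822.
Hence n ≥ 8.222822/(2·0.06²) = 1142.059.
The smallest integer n is 1143.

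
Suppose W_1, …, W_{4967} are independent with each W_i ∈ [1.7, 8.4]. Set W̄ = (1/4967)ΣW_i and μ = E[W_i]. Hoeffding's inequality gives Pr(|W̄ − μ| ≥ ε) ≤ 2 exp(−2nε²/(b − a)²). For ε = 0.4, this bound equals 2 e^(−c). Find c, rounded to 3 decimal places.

35.407

c = 2nε²/(b − a)² = 2·4967·0.4² / 6.7² = 35.4074.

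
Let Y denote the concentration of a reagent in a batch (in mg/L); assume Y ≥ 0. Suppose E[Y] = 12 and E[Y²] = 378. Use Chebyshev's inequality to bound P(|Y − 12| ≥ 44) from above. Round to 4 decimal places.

Var(Y) = E[Y²] − (E[Y])² = 378 − 144 = 234.
Chebyshev's inequality: P(|Y − μ| ≥ t) ≤ Var(Y)/t² = 234/1936 = 0.1209.

0.1209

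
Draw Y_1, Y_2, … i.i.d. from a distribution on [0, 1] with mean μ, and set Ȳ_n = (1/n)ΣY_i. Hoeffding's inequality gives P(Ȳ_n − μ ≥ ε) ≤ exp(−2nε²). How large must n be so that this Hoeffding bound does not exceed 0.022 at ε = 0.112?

153

Require exp(−2nε²) ≤ 0.022, i.e. 2nε² ≥ ln(1/0.022) = 3.816713.
So n ≥ 3.816713 / (2·0.112²) = 152.133.
The smallest integer n is 153.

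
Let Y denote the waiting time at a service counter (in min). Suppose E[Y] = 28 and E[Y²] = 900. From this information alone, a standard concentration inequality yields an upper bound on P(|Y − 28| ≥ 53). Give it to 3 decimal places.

0.041

The first two moments determine the variance, so Chebyshev's inequality is the sharpest standard bound available.
Var(Y) = E[Y²] − (E[Y])² = 900 − 784 = 116.
Chebyshev's inequality: P(|Y − μ| ≥ t) ≤ Var(Y)/t² = 116/2809 = 0.0413.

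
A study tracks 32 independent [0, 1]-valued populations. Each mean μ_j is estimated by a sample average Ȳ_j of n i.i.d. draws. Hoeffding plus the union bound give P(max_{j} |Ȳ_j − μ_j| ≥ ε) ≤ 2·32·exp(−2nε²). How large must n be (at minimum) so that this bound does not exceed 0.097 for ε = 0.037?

2372

Need 2·32·exp(−2nε²) ≤ 0.097, i.e. exp(−2nε²) ≤ 0.097/64.
So 2nε² ≥ ln(64/0.097) = 6.491927.
Hence n ≥ 6.491927/(2·0.037²) = 2371.047.
The smallest integer n is 2372.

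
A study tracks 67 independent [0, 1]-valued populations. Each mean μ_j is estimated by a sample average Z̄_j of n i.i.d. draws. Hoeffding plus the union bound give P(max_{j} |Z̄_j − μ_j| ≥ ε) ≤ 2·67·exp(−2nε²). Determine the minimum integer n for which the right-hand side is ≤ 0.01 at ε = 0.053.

1692

Need 2·67·exp(−2nε²) ≤ 0.01, i.e. exp(−2nε²) ≤ 0.01/134.
So 2nε² ≥ ln(134/0.01) = 9.503010.
Hence n ≥ 9.503010/(2·0.053²) = 1691.529.
The smallest integer n is 1692.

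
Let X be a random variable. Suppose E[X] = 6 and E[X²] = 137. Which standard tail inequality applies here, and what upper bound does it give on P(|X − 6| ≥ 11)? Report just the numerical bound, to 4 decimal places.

The first two moments determine the variance, so Chebyshev's inequality is the sharpest standard bound available.
Var(X) = E[X²] − (E[X])² = 137 − 36 = 101.
Chebyshev's inequality: P(|X − μ| ≥ t) ≤ Var(X)/t² = 101/121 = 0.8347.

0.8347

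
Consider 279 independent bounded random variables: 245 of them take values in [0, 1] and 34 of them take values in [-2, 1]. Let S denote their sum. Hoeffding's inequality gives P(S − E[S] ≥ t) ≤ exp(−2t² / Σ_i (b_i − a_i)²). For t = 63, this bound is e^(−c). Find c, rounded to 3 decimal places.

14.407

Σ(b_i − a_i)² = 245·1² + 34·3² = 551.
c = 2t² / 551 = 2·63² / 551 = 14.4065.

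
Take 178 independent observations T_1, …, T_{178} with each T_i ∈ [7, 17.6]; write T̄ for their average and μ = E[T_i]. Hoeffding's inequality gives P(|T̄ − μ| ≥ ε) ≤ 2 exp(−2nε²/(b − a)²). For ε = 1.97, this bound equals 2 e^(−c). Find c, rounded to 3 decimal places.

12.296

c = 2nε²/(b − a)² = 2·178·1.97² / 10.6² = 12.2962.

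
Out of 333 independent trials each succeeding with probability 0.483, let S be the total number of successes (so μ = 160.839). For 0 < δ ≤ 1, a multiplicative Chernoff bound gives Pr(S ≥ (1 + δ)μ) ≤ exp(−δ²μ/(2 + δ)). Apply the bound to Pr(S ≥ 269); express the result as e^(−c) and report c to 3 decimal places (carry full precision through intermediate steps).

27.217

Write 269 = (1 + δ)μ, so δ = 269/160.839 − 1 = 0.6724799…
Then the exponent is δ²μ/(2 + δ) = (269 − μ)² / (μ·(2 + δ)) = 27.216707.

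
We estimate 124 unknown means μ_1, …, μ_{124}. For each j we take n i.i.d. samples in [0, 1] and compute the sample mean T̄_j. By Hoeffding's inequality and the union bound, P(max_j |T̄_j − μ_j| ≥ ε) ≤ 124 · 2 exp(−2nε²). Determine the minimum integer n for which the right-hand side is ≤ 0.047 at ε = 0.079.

Need 2·124·exp(−2nε²) ≤ 0.047, i.e. exp(−2nε²) ≤ 0.047/248.
So 2nε² ≥ ln(248/0.047) = 8.571036.
Hence n ≥ 8.571036/(2·0.079²) = 686.672.
The smallest integer n is 687.

687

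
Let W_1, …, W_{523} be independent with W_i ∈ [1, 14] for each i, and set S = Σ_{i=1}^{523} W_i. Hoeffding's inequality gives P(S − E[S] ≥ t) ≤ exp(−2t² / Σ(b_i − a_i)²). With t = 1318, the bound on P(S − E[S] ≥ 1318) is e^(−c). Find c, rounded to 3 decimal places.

Σ(b_i − a_i)² = 523·(13)² = 88387.
c = 2t²/88387 = 2·1318²/88387 = 39.3072.

39.307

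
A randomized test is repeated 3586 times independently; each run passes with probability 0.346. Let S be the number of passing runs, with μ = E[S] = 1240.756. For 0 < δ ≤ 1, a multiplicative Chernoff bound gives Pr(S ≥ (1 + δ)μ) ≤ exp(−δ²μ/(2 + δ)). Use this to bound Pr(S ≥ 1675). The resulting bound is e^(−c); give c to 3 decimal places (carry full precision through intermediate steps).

64.672

Write 1675 = (1 + δ)μ, so δ = 1675/1240.756 − 1 = 0.3499834…
Then the exponent is δ²μ/(2 + δ) = (1675 − μ)² / (μ·(2 + δ)) = 64.672027.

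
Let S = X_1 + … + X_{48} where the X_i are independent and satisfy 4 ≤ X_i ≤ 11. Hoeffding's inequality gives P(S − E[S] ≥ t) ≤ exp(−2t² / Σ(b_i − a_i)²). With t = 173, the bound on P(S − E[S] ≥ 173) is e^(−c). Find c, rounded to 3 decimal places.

25.450

Σ(b_i − a_i)² = 48·(7)² = 2352.
c = 2t²/2352 = 2·173²/2352 = 25.4498.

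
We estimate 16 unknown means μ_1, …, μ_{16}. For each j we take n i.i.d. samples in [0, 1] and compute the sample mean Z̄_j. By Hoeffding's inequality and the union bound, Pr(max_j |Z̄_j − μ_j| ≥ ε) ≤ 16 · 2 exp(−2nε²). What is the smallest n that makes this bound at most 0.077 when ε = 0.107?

264

Need 2·16·exp(−2nε²) ≤ 0.077, i.e. exp(−2nε²) ≤ 0.077/32.
So 2nε² ≥ ln(32/0.077) = 6.029686.
Hence n ≥ 6.029686/(2·0.107²) = 263.328.
The smallest integer n is 264.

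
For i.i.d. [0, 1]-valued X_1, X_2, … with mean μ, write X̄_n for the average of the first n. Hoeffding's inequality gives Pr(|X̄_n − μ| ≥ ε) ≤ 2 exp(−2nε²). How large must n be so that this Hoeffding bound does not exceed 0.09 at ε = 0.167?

Require 2·exp(−2nε²) ≤ 0.09, i.e. 2nε² ≥ ln(2/0.09) = 3.101093.
So n ≥ 3.101093 / (2·0.167²) = 55.597.
The smallest integer n is 56.

56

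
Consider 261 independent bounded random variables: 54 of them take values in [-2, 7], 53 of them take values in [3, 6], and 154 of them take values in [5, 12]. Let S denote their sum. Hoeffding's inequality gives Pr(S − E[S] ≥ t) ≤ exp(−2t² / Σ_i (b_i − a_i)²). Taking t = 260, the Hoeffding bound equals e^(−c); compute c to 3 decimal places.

Σ(b_i − a_i)² = 54·9² + 53·3² + 154·7² = 12397.
c = 2t² / 12397 = 2·260² / 12397 = 10.9059.

10.906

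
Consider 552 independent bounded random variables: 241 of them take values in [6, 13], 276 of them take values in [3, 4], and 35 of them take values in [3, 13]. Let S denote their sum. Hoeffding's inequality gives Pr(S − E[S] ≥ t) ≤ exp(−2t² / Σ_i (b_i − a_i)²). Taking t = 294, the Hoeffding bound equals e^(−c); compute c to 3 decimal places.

Σ(b_i − a_i)² = 241·7² + 276·1² + 35·10² = 15585.
c = 2t² / 15585 = 2·294² / 15585 = 11.0922.

11.092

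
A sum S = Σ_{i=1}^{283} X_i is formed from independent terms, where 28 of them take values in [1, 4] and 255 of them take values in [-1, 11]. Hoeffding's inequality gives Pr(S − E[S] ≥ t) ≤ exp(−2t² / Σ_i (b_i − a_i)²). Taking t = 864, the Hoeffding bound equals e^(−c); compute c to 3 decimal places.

Σ(b_i − a_i)² = 28·3² + 255·12² = 36972.
c = 2t² / 36972 = 2·864² / 36972 = 40.3817.

40.382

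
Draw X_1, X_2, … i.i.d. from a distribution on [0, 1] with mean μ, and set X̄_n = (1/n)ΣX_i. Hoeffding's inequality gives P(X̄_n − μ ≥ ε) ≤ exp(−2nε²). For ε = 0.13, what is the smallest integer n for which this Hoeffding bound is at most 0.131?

61

Require exp(−2nε²) ≤ 0.131, i.e. 2nε² ≥ ln(1/0.131) = 2.032558.
So n ≥ 2.032558 / (2·0.13²) = 60.135.
The smallest integer n is 61.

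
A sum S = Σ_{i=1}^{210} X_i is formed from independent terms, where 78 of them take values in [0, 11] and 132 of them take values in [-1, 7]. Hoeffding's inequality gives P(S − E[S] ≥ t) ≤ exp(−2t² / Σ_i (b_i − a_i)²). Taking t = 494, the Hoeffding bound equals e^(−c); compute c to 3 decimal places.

27.288

Σ(b_i − a_i)² = 78·11² + 132·8² = 17886.
c = 2t² / 17886 = 2·494² / 17886 = 27.2879.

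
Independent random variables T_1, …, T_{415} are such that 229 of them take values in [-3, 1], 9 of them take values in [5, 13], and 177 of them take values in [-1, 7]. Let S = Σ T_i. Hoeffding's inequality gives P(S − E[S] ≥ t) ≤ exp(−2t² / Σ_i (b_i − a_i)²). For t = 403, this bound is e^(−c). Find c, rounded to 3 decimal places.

Σ(b_i − a_i)² = 229·4² + 9·8² + 177·8² = 15568.
c = 2t² / 15568 = 2·403² / 15568 = 20.8645.

20.864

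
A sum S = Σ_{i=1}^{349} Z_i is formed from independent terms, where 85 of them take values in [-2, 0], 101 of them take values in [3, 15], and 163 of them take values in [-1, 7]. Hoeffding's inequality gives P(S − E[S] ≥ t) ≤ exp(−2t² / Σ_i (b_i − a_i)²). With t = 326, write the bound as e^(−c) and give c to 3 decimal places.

Σ(b_i − a_i)² = 85·2² + 101·12² + 163·8² = 25316.
c = 2t² / 25316 = 2·326² / 25316 = 8.3960.

8.396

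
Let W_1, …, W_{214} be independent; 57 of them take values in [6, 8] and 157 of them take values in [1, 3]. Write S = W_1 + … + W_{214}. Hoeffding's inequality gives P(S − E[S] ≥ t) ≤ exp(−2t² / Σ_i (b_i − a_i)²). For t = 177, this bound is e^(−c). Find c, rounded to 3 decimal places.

73.199

Σ(b_i − a_i)² = 57·2² + 157·2² = 856.
c = 2t² / 856 = 2·177² / 856 = 73.1986.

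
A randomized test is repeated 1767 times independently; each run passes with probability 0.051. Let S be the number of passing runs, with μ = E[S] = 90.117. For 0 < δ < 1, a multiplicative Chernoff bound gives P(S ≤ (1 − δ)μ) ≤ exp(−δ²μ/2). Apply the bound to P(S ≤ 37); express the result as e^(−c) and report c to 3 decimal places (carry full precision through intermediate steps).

Write 37 = (1 − δ)μ, so δ = 1 − 37/90.117 = 0.5894226…
Then the exponent is δ²μ/2 = (μ − 37)²/(2μ) = 15.654181.

15.654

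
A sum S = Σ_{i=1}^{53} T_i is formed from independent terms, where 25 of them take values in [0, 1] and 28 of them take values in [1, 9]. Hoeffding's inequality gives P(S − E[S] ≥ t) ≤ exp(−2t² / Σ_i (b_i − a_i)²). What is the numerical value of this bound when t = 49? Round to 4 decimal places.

Σ(b_i − a_i)² = 25·1² + 28·8² = 1817.
Exponent = 2·49² / 1817 = 2.64282.
Bound = exp(−2.64282) = 0.07116.

0.0712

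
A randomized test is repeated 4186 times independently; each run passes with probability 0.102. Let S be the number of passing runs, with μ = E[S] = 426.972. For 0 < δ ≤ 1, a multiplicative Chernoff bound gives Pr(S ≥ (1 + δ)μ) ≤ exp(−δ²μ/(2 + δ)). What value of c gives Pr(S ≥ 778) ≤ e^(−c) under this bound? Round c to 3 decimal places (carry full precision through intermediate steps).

Write 778 = (1 + δ)μ, so δ = 778/426.972 − 1 = 0.8221335…
Then the exponent is δ²μ/(2 + δ) = (778 − μ)² / (μ·(2 + δ)) = 102.260183.

102.260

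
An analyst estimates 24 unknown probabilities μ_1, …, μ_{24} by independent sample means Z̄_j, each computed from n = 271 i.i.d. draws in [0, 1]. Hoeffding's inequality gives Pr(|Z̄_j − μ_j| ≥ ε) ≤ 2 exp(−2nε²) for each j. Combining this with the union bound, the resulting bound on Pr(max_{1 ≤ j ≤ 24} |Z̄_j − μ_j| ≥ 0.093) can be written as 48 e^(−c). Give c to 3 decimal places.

4.688

Union bound over the 24 events: Pr(max_{1 ≤ j ≤ 24} |Z̄_j − μ_j| ≥ 0.093) ≤ 24·2·exp(−2nε²) = 48 exp(−2·271·0.093²).
So c = 2·271·0.093² = 4.6878.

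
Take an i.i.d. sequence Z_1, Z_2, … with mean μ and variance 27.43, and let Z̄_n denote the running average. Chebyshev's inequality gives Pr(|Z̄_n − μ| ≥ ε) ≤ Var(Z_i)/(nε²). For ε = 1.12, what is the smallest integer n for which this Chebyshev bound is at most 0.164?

Require 27.43/(n·1.12²) ≤ 0.164, i.e. n ≥ 27.43/(0.164·1.12²) = 133.336.
The smallest integer n is 134.

134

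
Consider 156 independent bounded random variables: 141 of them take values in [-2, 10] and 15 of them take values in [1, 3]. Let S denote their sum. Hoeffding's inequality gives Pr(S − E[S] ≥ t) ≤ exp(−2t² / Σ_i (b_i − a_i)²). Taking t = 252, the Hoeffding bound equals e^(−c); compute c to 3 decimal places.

6.237

Σ(b_i − a_i)² = 141·12² + 15·2² = 20364.
c = 2t² / 20364 = 2·252² / 20364 = 6.2369.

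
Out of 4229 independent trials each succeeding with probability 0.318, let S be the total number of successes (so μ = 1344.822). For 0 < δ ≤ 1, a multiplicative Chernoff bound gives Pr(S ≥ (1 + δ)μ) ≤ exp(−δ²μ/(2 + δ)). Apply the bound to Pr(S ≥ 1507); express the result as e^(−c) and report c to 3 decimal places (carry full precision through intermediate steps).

Write 1507 = (1 + δ)μ, so δ = 1507/1344.822 − 1 = 0.1205944…
Then the exponent is δ²μ/(2 + δ) = (1507 − μ)² / (μ·(2 + δ)) = 9.222772.

9.223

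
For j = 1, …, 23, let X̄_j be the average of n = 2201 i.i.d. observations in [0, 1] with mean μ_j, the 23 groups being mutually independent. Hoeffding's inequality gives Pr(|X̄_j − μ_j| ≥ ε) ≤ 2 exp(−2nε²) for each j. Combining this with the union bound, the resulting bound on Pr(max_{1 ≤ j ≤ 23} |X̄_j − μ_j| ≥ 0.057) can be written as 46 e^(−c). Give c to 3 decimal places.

14.302

Union bound over the 23 events: Pr(max_{1 ≤ j ≤ 23} |X̄_j − μ_j| ≥ 0.057) ≤ 23·2·exp(−2nε²) = 46 exp(−2·2201·0.057²).
So c = 2·2201·0.057² = 14.3021.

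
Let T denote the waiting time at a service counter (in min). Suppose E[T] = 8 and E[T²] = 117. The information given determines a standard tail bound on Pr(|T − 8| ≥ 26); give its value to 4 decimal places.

The first two moments determine the variance, so Chebyshev's inequality is the sharpest standard bound available.
Var(T) = E[T²] − (E[T])² = 117 − 64 = 53.
Chebyshev's inequality: Pr(|T − μ| ≥ t) ≤ Var(T)/t² = 53/676 = 0.0784.

0.0784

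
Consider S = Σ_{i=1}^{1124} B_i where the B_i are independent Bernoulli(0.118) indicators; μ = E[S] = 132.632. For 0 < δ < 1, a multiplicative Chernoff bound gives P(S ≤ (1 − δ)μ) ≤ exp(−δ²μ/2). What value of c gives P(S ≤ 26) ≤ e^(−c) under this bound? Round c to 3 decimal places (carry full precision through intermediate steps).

42.864

Write 26 = (1 − δ)μ, so δ = 1 − 26/132.632 = 0.8039689…
Then the exponent is δ²μ/2 = (μ − 26)²/(2μ) = 42.864405.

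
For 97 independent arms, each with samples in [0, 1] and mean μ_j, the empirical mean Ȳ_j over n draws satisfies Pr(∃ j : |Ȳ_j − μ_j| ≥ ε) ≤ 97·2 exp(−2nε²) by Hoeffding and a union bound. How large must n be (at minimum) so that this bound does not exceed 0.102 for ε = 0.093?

Need 2·97·exp(−2nε²) ≤ 0.102, i.e. exp(−2nε²) ≤ 0.102/194.
So 2nε² ≥ ln(194/0.102) = 7.550641.
Hence n ≥ 7.550641/(2·0.093²) = 436.504.
The smallest integer n is 437.

437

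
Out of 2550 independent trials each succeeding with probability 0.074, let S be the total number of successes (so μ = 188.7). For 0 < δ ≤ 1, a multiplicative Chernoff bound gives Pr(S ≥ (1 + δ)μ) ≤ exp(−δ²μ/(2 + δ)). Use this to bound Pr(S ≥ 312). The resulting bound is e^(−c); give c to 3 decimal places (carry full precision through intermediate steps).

30.363

Write 312 = (1 + δ)μ, so δ = 312/188.7 − 1 = 0.6534181…
Then the exponent is δ²μ/(2 + δ) = (312 − μ)² / (μ·(2 + δ)) = 30.363271.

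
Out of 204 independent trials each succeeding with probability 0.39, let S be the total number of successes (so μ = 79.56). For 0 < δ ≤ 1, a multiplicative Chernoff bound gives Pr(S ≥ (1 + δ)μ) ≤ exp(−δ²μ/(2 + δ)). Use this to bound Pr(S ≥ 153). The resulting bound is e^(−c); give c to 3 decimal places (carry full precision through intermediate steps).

Write 153 = (1 + δ)μ, so δ = 153/79.56 − 1 = 0.9230769…
Then the exponent is δ²μ/(2 + δ) = (153 − μ)² / (μ·(2 + δ)) = 23.191579.

23.192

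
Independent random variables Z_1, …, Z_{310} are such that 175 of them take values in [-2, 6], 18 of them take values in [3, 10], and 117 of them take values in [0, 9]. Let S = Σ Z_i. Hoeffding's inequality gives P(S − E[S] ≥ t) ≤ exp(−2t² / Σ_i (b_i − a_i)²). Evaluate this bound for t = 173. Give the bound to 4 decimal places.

0.0623

Σ(b_i − a_i)² = 175·8² + 18·7² + 117·9² = 21559.
Exponent = 2·173² / 21559 = 2.77647.
Bound = exp(−2.77647) = 0.06226.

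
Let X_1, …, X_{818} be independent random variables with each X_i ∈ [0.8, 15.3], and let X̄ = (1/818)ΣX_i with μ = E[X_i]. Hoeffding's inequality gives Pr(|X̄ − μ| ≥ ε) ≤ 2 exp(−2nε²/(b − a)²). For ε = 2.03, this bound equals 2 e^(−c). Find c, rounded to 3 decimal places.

32.066

c = 2nε²/(b − a)² = 2·818·2.03² / 14.5² = 32.0656.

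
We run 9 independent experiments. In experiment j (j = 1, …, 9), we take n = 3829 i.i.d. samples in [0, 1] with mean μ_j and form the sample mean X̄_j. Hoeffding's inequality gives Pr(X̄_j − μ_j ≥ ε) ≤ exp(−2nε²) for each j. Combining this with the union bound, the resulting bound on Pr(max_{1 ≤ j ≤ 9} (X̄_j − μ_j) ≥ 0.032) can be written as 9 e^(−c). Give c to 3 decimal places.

7.842

Union bound over the 9 events: Pr(max_{1 ≤ j ≤ 9} (X̄_j − μ_j) ≥ 0.032) ≤ 9·exp(−2nε²) = 9 exp(−2·3829·0.032²).
So c = 2·3829·0.032² = 7.8418.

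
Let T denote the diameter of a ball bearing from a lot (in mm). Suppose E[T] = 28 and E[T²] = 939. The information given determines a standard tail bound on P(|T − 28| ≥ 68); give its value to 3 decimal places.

0.034

The first two moments determine the variance, so Chebyshev's inequality is the sharpest standard bound available.
Var(T) = E[T²] − (E[T])² = 939 − 784 = 155.
Chebyshev's inequality: P(|T − μ| ≥ t) ≤ Var(T)/t² = 155/4624 = 0.0335.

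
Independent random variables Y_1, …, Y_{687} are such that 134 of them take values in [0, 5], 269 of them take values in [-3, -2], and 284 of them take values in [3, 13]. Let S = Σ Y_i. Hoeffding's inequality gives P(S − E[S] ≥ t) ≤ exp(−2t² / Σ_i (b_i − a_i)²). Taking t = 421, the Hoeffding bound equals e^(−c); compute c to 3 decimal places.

Σ(b_i − a_i)² = 134·5² + 269·1² + 284·10² = 32019.
c = 2t² / 32019 = 2·421² / 32019 = 11.0710.

11.071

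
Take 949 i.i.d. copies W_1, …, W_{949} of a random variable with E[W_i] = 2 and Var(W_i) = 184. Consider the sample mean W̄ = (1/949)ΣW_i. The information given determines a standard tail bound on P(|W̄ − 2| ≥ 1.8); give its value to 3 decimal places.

With mean and variance of each term known, Chebyshev's inequality bounds the deviation of the sum (or sample mean).
Var(W̄) = Var(W_i)/n = 184/949 = 0.19389.
Chebyshev: P(|W̄ − 2| ≥ 1.8) ≤ Var(W̄)/(1.8)² = 184/(949·1.8²) = 0.0598.

0.060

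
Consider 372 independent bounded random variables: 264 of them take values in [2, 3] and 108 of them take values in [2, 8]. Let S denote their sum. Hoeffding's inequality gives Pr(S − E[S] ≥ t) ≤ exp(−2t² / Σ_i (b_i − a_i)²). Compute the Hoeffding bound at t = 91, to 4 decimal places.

0.0185

Σ(b_i − a_i)² = 264·1² + 108·6² = 4152.
Exponent = 2·91² / 4152 = 3.98892.
Bound = exp(−3.98892) = 0.01852.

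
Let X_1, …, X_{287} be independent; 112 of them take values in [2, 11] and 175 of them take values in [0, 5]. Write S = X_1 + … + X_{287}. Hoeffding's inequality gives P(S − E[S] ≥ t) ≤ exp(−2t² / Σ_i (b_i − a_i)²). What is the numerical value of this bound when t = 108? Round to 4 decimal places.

Σ(b_i − a_i)² = 112·9² + 175·5² = 13447.
Exponent = 2·108² / 13447 = 1.73481.
Bound = exp(−1.73481) = 0.17643.

0.1764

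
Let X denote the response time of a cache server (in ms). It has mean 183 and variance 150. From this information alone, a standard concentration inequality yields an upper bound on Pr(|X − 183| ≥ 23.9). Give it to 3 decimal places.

Mean and variance are known, so Chebyshev's inequality applies.
Chebyshev: Pr(|X − μ| ≥ t) ≤ Var(X)/t².
Bound = 150 / 571.21 = 0.2626.

0.263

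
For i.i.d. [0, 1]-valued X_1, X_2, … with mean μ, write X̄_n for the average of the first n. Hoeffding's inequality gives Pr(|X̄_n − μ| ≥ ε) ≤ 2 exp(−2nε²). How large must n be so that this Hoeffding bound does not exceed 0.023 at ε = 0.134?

125

Require 2·exp(−2nε²) ≤ 0.023, i.e. 2nε² ≥ ln(2/0.023) = 4.465408.
So n ≥ 4.465408 / (2·0.134²) = 124.343.
The smallest integer n is 125.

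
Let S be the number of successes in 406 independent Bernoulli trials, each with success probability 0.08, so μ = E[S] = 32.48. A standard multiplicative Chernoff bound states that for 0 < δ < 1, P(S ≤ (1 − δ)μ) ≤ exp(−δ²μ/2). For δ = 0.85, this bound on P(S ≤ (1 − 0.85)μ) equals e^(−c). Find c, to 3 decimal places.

c = δ²μ/2 = 0.85²·32.48/2 = 11.7334.

11.733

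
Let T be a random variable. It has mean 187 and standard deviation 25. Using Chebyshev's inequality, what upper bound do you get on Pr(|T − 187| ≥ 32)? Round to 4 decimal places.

0.6104

Chebyshev: Pr(|T − μ| ≥ t) ≤ Var(T)/t².
Var(T) = σ² = 25² = 625.
Bound = 625 / 1024 = 0.6104.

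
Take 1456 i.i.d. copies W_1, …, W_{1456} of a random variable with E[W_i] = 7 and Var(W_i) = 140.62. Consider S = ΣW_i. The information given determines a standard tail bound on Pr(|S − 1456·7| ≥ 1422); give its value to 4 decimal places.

With mean and variance of each term known, Chebyshev's inequality bounds the deviation of the sum (or sample mean).
Var(S) = n·Var(W_i) = 1456·140.62 = 204742.72.
Chebyshev: Pr(|S − 1456·7| ≥ 1422) ≤ Var(S)/1422² = 204742.72/2022084 = 0.1013.

0.1013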